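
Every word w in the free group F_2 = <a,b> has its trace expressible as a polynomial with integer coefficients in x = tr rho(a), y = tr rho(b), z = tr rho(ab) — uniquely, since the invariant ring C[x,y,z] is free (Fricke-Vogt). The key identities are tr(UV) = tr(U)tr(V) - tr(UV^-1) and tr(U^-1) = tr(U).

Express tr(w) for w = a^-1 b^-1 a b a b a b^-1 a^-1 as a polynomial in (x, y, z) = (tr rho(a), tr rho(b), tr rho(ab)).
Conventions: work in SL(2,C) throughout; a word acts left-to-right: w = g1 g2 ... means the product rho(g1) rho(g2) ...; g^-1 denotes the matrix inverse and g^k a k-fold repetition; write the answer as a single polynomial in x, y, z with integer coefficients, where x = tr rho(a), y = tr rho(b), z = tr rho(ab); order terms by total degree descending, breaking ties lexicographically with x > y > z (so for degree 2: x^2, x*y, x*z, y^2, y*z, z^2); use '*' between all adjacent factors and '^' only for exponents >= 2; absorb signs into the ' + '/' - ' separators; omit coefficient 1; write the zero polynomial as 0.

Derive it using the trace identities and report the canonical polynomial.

x^2*y*z^3 - x^3*z^2 - 2*x*y^2*z^2 - x*z^4 + y^3*z + y*z^3 + x^3 + x*y^2 + 5*x*z^2 - 4*y*z - 3*x

tr(b a b) = tr(b) tr(a b) - tr(a)  (reduce the b square) = y*z - x
tr(a b a b) = tr(a b) tr(a b) - tr(1)  (split on a) = z^2 - 2
tr(a b a) = tr(a) tr(b a) - tr(b)  (reduce the a square) = x*z - y
tr(b a b a b) = tr(b) tr(a b a b) - tr(a b a)  (reduce the b square) = y*z^2 - x*z - y
tr(b a b a b a) = tr(b a) tr(b a b a) - tr(b^-1 a^-1)  (split on b) = z^3 - 3*z
tr(a^-1 b a b a b) = tr(b a b a b) tr(a) - tr(b a b a b a)  (eliminate a^-1) = x*y*z^2 - x^2*z - z^3 - x*y + 3*z
tr(b a b a b^-1 a^-1) = tr(a^-1 b a b a) tr(b) - tr(a^-1 b a b a b)  (eliminate b^-1) = -x*y*z^2 + x^2*z + y^2*z + z^3 - 3*z
tr(a b a b a) = tr(a) tr(b a b a) - tr(b a b)  (reduce the a square) = x*z^2 - y*z - x
tr(a b a b a b a) = tr(a) tr(b a b a b a) - tr(b a b a b)  (reduce the a square) = x*z^3 - y*z^2 - 2*x*z + y
tr(a b a b a b a b) = tr(a b) tr(a b a b a b) - tr(a^-1 b^-1 a^-1 b^-1)  (split on a) = z^4 - 4*z^2 + 2
tr(b a b a b a b^-1 a) = tr(a b a b a b a) tr(b) - tr(a b a b a b a b)  (eliminate b^-1) = x*y*z^3 - y^2*z^2 - z^4 - 2*x*y*z + y^2 + 4*z^2 - 2
tr(a^-1 b a b a b a b^-1) = tr(b a b a b a b^-1) tr(a) - tr(b a b a b a b^-1 a)  (eliminate a^-1) = -x*y*z^3 + x^2*z^2 + y^2*z^2 + z^4 + x*y*z - x^2 - y^2 - 4*z^2 + 2
tr(a b a b a b^-1 a^-2 b) = tr(a^-1 b a b a b a b^-1) tr(a) - tr(a^-1 b a b a b a b^-1 a)  (eliminate a^-1) = -x^2*y*z^3 + x^3*z^2 + x*y^2*z^2 + x*z^4 + x^2*y*z - x^3 - x*y^2 - 5*x*z^2 + y*z + 3*x
tr(a^-1 b^-1 a b a b a b^-1 a^-1) = tr(a b a b a b^-1 a^-2) tr(b) - tr(a b a b a b^-1 a^-2 b)  (eliminate b^-1) = x^2*y*z^3 - x^3*z^2 - 2*x*y^2*z^2 - x*z^4 + y^3*z + y*z^3 + x^3 + x*y^2 + 5*x*z^2 - 4*y*z - 3*x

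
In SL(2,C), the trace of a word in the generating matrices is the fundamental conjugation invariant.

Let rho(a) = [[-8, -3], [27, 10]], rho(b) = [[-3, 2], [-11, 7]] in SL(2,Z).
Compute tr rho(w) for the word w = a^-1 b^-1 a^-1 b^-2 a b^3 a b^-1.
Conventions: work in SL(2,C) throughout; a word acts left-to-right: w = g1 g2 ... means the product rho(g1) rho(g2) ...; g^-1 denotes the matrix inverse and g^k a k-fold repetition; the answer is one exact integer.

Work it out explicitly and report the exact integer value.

rho(a^-1) = [[10, 3], [-27, -8]]
... * rho(b^-1) = [[7, -2], [11, -3]]  ->  [[103, -29], [-277, 78]]
... * rho(a^-1) = [[10, 3], [-27, -8]]  ->  [[1813, 541], [-4876, -1455]]
... * rho(b^-1) = [[7, -2], [11, -3]]  ->  [[18642, -5249], [-50137, 14117]]
... * rho(b^-1) = [[7, -2], [11, -3]]  ->  [[72755, -21537], [-195672, 57923]]
... * rho(a) = [[-8, -3], [27, 10]]  ->  [[-1163539, -433635], [3129297, 1166246]]
... * rho(b) = [[-3, 2], [-11, 7]]  ->  [[8260602, -5362523], [-22216597, 14422316]]
... * rho(b) = [[-3, 2], [-11, 7]]  ->  [[34205947, -21016457], [-91995685, 56523018]]
... * rho(b) = [[-3, 2], [-11, 7]]  ->  [[128563186, -78703305], [-345766143, 211669756]]
... * rho(a) = [[-8, -3], [27, 10]]  ->  [[-3153494723, -1172722608], [8481212556, 3153995989]]
... * rho(b^-1) = [[7, -2], [11, -3]]  ->  [[-34974411749, 9825157270], [94062443771, -26424413079]]
tr = -34974411749 + -26424413079 = -61398824828

-61398824828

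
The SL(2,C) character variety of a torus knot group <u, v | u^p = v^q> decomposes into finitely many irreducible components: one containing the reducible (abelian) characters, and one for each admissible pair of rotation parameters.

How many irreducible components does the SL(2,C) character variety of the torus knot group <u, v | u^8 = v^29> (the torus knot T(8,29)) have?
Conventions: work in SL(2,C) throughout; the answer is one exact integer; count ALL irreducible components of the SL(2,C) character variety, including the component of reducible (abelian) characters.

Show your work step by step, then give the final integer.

In the torus knot group T(8,29), u^8 = v^29 is central, so an irreducible representation sends it to +I or -I (Schur).
On an irreducible component, tr(u) is locked at 2*cos(pi*alpha/8) for some alpha in 1..7, and tr(v) at 2*cos(pi*beta/29) for some beta in 1..28.
Consistency of u^8 = (-1)^alpha I with v^29 = (-1)^beta I forces alpha = beta (mod 2).
Enumerate parity-matched pairs: 4*14 odd-odd plus 3*14 even-even gives 98.
components with irreducible characters: 98; plus the single component of reducible (abelian) characters: total 99.

99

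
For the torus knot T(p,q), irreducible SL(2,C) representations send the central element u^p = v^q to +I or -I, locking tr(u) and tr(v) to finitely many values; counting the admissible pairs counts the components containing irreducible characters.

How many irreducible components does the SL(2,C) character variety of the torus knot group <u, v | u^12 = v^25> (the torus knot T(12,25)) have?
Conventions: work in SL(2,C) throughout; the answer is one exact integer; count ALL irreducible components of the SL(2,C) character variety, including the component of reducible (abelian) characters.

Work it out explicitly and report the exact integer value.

In the torus knot group T(12,25), u^12 = v^25 is central, so an irreducible representation sends it to +I or -I (Schur).
This locks tr(u) to 2*cos(pi*alpha/12), alpha in 1..11, and tr(v) to 2*cos(pi*beta/25), beta in 1..24, on each component of irreducible characters.
The two central values (-1)^alpha I and (-1)^beta I must be the same matrix, so alpha and beta share a parity.
count pairs: odd alpha (6 choices) x odd beta (12), plus even alpha (5) x even beta (12): 6*12 + 5*12 = 132.
components with irreducible characters: 132; plus the single component of reducible (abelian) characters: total 133.

133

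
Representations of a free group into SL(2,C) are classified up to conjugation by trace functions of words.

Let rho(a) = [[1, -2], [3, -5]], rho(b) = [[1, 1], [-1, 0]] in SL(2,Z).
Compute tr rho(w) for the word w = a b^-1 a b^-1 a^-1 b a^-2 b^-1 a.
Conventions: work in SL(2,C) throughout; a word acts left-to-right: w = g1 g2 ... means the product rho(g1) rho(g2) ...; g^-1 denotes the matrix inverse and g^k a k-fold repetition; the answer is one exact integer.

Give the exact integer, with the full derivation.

rho(a) = [[1, -2], [3, -5]]
... * rho(b^-1) = [[0, -1], [1, 1]]  ->  [[-2, -3], [-5, -8]]
... * rho(a) = [[1, -2], [3, -5]]  ->  [[-11, 19], [-29, 50]]
... * rho(b^-1) = [[0, -1], [1, 1]]  ->  [[19, 30], [50, 79]]
... * rho(a^-1) = [[-5, 2], [-3, 1]]  ->  [[-185, 68], [-487, 179]]
... * rho(b) = [[1, 1], [-1, 0]]  ->  [[-253, -185], [-666, -487]]
... * rho(a^-1) = [[-5, 2], [-3, 1]]  ->  [[1820, -691], [4791, -1819]]
... * rho(a^-1) = [[-5, 2], [-3, 1]]  ->  [[-7027, 2949], [-18498, 7763]]
... * rho(b^-1) = [[0, -1], [1, 1]]  ->  [[2949, 9976], [7763, 26261]]
... * rho(a) = [[1, -2], [3, -5]]  ->  [[32877, -55778], [86546, -146831]]
tr = 32877 + -146831 = -113954

-113954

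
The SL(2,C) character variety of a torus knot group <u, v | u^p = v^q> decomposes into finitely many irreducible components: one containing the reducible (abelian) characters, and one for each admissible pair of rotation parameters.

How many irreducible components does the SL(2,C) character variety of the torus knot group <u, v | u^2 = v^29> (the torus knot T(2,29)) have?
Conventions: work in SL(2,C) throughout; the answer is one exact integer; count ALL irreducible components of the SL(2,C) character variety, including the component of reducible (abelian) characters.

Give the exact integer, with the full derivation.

15

In the torus knot group T(2,29), u^2 = v^29 is central, so an irreducible representation sends it to +I or -I (Schur).
On an irreducible component, tr(u) is locked at 2*cos(pi*alpha/2) for some alpha in 1..1, and tr(v) at 2*cos(pi*beta/29) for some beta in 1..28.
u^2 = (-1)^alpha I and v^29 = (-1)^beta I must agree, so alpha and beta have equal parity.
Counting: 1 odd alphas x 14 odd betas + 0 even alphas x 14 even betas = 14 + 0 = 14.
Total: 14 irreducible-character components + 1 reducible (abelian) component = 15.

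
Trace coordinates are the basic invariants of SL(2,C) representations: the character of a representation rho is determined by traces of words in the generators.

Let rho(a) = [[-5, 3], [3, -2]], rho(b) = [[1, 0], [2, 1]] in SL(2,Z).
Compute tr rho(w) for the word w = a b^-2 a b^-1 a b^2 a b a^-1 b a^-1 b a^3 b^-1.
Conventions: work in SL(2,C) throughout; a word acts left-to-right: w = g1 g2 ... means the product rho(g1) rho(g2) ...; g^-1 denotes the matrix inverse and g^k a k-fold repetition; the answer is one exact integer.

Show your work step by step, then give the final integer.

rho(a) = [[-5, 3], [3, -2]]
... * rho(b^-1) = [[1, 0], [-2, 1]]  ->  [[-11, 3], [7, -2]]
... * rho(b^-1) = [[1, 0], [-2, 1]]  ->  [[-17, 3], [11, -2]]
... * rho(a) = [[-5, 3], [3, -2]]  ->  [[94, -57], [-61, 37]]
... * rho(b^-1) = [[1, 0], [-2, 1]]  ->  [[208, -57], [-135, 37]]
... * rho(a) = [[-5, 3], [3, -2]]  ->  [[-1211, 738], [786, -479]]
... * rho(b) = [[1, 0], [2, 1]]  ->  [[265, 738], [-172, -479]]
... * rho(b) = [[1, 0], [2, 1]]  ->  [[1741, 738], [-1130, -479]]
... * rho(a) = [[-5, 3], [3, -2]]  ->  [[-6491, 3747], [4213, -2432]]
... * rho(b) = [[1, 0], [2, 1]]  ->  [[1003, 3747], [-651, -2432]]
... * rho(a^-1) = [[-2, -3], [-3, -5]]  ->  [[-13247, -21744], [8598, 14113]]
... * rho(b) = [[1, 0], [2, 1]]  ->  [[-56735, -21744], [36824, 14113]]
... * rho(a^-1) = [[-2, -3], [-3, -5]]  ->  [[178702, 278925], [-115987, -181037]]
... * rho(b) = [[1, 0], [2, 1]]  ->  [[736552, 278925], [-478061, -181037]]
... * rho(a) = [[-5, 3], [3, -2]]  ->  [[-2845985, 1651806], [1847194, -1072109]]
... * rho(a) = [[-5, 3], [3, -2]]  ->  [[19185343, -11841567], [-12452297, 7685800]]
... * rho(a) = [[-5, 3], [3, -2]]  ->  [[-131451416, 81239163], [85318885, -52728491]]
... * rho(b^-1) = [[1, 0], [-2, 1]]  ->  [[-293929742, 81239163], [190775867, -52728491]]
tr = -293929742 + -52728491 = -346658233

-346658233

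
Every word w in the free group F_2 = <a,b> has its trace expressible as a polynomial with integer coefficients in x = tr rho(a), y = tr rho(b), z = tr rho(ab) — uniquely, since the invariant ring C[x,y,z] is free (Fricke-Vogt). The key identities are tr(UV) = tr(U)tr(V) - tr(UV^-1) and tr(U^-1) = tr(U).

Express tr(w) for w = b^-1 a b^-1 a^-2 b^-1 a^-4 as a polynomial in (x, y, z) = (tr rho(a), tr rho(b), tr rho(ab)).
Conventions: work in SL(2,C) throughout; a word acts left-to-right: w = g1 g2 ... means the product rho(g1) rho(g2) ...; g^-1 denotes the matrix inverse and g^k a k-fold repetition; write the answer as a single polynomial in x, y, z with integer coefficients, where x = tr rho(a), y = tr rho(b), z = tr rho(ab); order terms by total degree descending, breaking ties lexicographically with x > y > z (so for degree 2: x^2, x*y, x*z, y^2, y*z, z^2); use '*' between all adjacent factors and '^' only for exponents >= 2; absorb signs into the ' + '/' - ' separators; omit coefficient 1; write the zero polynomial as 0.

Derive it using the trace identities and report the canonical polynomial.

reduce: tr(a^-1) = tr(a) = x
reduce: tr(a^-1 b) = tr(b)*tr(a) - tr(b a) = x*y - z
tr(a^-1 b^-1) = tr(a^-1)*tr(b) - tr(a^-1 b) = z
so tr(b a b) = tr(b)*tr(a b) - tr(a) = y*z - x
so tr(b a b a) = tr(a b)*tr(a b) - tr(1)   [split at repeated a] = z^2 - 2
reduce: tr(a^-1 b a b) = tr(b a b)*tr(a) - tr(b a b a) = x*y*z - x^2 - z^2 + 2
reduce: tr(a b a^-2 b) = tr(a^-1 b a b)*tr(a) - tr(a^-1 b a b a) = x^2*y*z - x^3 - x*z^2 - y*z + 3*x
reduce: tr(a^-2 b^-1 a b) = tr(a b a^-2)*tr(b) - tr(a b a^-2 b) = -x^2*y*z + x^3 + x*y^2 + x*z^2 - 3*x
reduce: tr(a^-2 b^-1 a b^-1) = tr(a^-2 b^-1 a)*tr(b) - tr(a^-2 b^-1 a b) = x^2*y*z - x^3 - x*y^2 - x*z^2 + y*z + 3*x
reduce: tr(a^-3 b^-1 a b^-1) = tr(a^-2 b^-1 a b^-1)*tr(a) - tr(a^-2 b^-1 a b^-1 a) = x^3*y*z - x^4 - x^2*y^2 - x^2*z^2 + 4*x^2 + z^2 - 2
tr(a^-2 b^-1 a b^-1 a^-2) = tr(a^-3 b^-1 a b^-1)*tr(a) - tr(a^-3 b^-1 a b^-1 a) = x^4*y*z - x^5 - x^3*y^2 - x^3*z^2 - x^2*y*z + 5*x^3 + x*y^2 + 2*x*z^2 - y*z - 5*x
tr(a^-3 b^-1 a b^-1 a^-2) = tr(a^-2 b^-1 a b^-1 a^-2)*tr(a) - tr(a^-2 b^-1 a b^-1 a^-1) = x^5*y*z - x^6 - x^4*y^2 - x^4*z^2 - 2*x^3*y*z + 6*x^4 + 2*x^2*y^2 + 3*x^2*z^2 - x*y*z - 9*x^2 - z^2 + 2
tr(a^-1 b a^-1) = tr(a^-1 b)*tr(a) - tr(a^-1 b a) = x^2*y - x*z - y
tr(b^2) = tr(b)*tr(b) - tr(1) = y^2 - 2
tr(b a^-1 b) = tr(b^2)*tr(a) - tr(b^2 a) = x*y^2 - y*z - x
reduce: tr(a^-1 b a^-1 b) = tr(b a^-1 b)*tr(a) - tr(b a^-1 b a) = x^2*y^2 - 2*x*y*z + z^2 - 2
tr(b^-1 a^-1 b a^-1) = tr(a^-1 b a^-1)*tr(b) - tr(a^-1 b a^-1 b) = x*y*z - y^2 - z^2 + 2
so tr(b^2 a b) = tr(b)*tr(a b^2) - tr(a b) = y^2*z - x*y - z
so tr(a b a) = tr(a)*tr(b a) - tr(b) = x*z - y
tr(b^2 a b a) = tr(b)*tr(a b a b) - tr(a b a) = y*z^2 - x*z - y
tr(b a b a^-1 b) = tr(b^2 a b)*tr(a) - tr(b^2 a b a) = x*y^2*z - x^2*y - y*z^2 + y
so tr(b a b a b a) = tr(b a)*tr(b a b a) - tr(b^-1 a^-1)   [split at repeated b] = z^3 - 3*z
reduce: tr(b a b a^-1 b a) = tr(b a b a b)*tr(a) - tr(b a b a b a) = x*y*z^2 - x^2*z - z^3 - x*y + 3*z
tr(a^-1 b a^-1 b a b) = tr(b a b a^-1 b)*tr(a) - tr(b a b a^-1 b a) = x^2*y^2*z - x^3*y - 2*x*y*z^2 + x^2*z + z^3 + 2*x*y - 3*z
so tr(a^-1 b a b^-1 a^-1 b) = tr(a^-1 b a^-1 b a)*tr(b) - tr(a^-1 b a^-1 b a b) = -x^2*y^2*z + x^3*y + x*y^3 + 2*x*y*z^2 - x^2*z - y^2*z - z^3 - 3*x*y + 3*z
so tr(b a b^-1 a^-1 b) = tr(a^-1 b^2 a)*tr(b) - tr(a^-1 b^2 a b) = -x*y^2*z + x^2*y + y^3 + y*z^2 - 3*y
tr(a b^-1 a^-1 b a^-2 b) = tr(a^-1 b a b^-1 a^-1 b)*tr(a) - tr(a^-1 b a b^-1 a^-1 b a) = -x^3*y^2*z + x^4*y + x^2*y^3 + 2*x^2*y*z^2 - x^3*z - x*z^3 - 4*x^2*y - y^3 - y*z^2 + 3*x*z + 3*y
tr(a^-2 b^-1 a b^-1 a^-1 b) = tr(a b^-1 a^-1 b a^-2)*tr(b) - tr(a b^-1 a^-1 b a^-2 b) = x^3*y^2*z - x^4*y - x^2*y^3 - 2*x^2*y*z^2 + x^3*z + x*y^2*z + x*z^3 + 4*x^2*y - 3*x*z - y
tr(a^-1 b^-1 a b^-1 a^-1 b) = tr(a b^-1 a^-1 b a^-1)*tr(b) - tr(a b^-1 a^-1 b a^-1 b) = x^2*y^2*z - x^3*y - x*y^3 - 2*x*y*z^2 + x^2*z + y^2*z + z^3 + 4*x*y - 3*z
tr(a^-1 b a^-3 b^-1 a b^-1) = tr(a^-2 b^-1 a b^-1 a^-1 b)*tr(a) - tr(a^-2 b^-1 a b^-1 a^-1 b a) = x^4*y^2*z - x^5*y - x^3*y^3 - 2*x^3*y*z^2 + x^4*z + x^2*z^3 + 5*x^3*y + x*y^3 + 2*x*y*z^2 - 4*x^2*z - y^2*z - z^3 - 5*x*y + 3*z
so tr(a^-3 b^-1 a b^-1 a^-2 b) = tr(a^-1 b a^-3 b^-1 a b^-1)*tr(a) - tr(a^-1 b a^-3 b^-1 a b^-1 a) = x^5*y^2*z - x^6*y - x^4*y^3 - 2*x^4*y*z^2 + x^5*z + x^3*z^3 + 5*x^4*y + x^2*y^3 + 2*x^2*y*z^2 - 4*x^3*z - x*y^2*z - x*z^3 - 5*x^2*y + 2*x*z + y
tr(a^-1 b^-1 a b^-1 a^-2 b^-1 a^-2) = tr(a^-3 b^-1 a b^-1 a^-2)*tr(b) - tr(a^-3 b^-1 a b^-1 a^-2 b) = x^4*y*z^2 - x^5*z - 2*x^3*y^2*z - x^3*z^3 + x^4*y + x^2*y^3 + x^2*y*z^2 + 4*x^3*z + x*z^3 - 4*x^2*y - y*z^2 - 2*x*z + y
so tr(a^2) = tr(a)*tr(a) - tr(1) = x^2 - 2
tr(a b^-1 a^-2 b a) = tr(a^-1 b a^2 b^-1)*tr(a) - tr(a^-1 b a^2 b^-1 a) = -x^3*y*z + x^4 + x^2*y^2 + x^2*z^2 - 4*x^2 + 2
so tr(a^-2 b a b a b) = tr(a^-1 b a b a b)*tr(a) - tr(a^-1 b a b a b a) = x^2*y*z^2 - x^3*z - x*z^3 - x^2*y - y*z^2 + 4*x*z + y
tr(a b^-1 a^-2 b a b) = tr(a^-2 b a b a)*tr(b) - tr(a^-2 b a b a b) = -x^2*y*z^2 + x^3*z + x*y^2*z + x*z^3 - 4*x*z + y
tr(b^-1 a b^-1 a^-2 b a) = tr(a b^-1 a^-2 b a)*tr(b) - tr(a b^-1 a^-2 b a b) = -x^3*y^2*z + x^4*y + x^2*y^3 + 2*x^2*y*z^2 - x^3*z - x*y^2*z - x*z^3 - 4*x^2*y + 4*x*z + y
so tr(b^-1 a b^-1 a^-2 b a^-1) = tr(b^-1 a b^-1 a^-2 b)*tr(a) - tr(b^-1 a b^-1 a^-2 b a) = x^3*y^2*z - x^4*y - x^2*y^3 - 2*x^2*y*z^2 + x^3*z + x*y^2*z + x*z^3 + 4*x^2*y - 3*x*z - y
reduce: tr(a^-2 b^-1 a b^-1 a^-2 b) = tr(b^-1 a b^-1 a^-2 b a^-1)*tr(a) - tr(b^-1 a b^-1 a^-2 b) = x^4*y^2*z - x^5*y - x^3*y^3 - 2*x^3*y*z^2 + x^4*z + x^2*y^2*z + x^2*z^3 + 4*x^3*y - 3*x^2*z - x*y - z
reduce: tr(a^-1 b^-1 a b^-1 a^-2 b^-1 a^-1) = tr(a^-2 b^-1 a b^-1 a^-2)*tr(b) - tr(a^-2 b^-1 a b^-1 a^-2 b) = x^3*y*z^2 - x^4*z - 2*x^2*y^2*z - x^2*z^3 + x^3*y + x*y^3 + 2*x*y*z^2 + 3*x^2*z - y^2*z - 4*x*y + z
tr(b^-1 a b^-1 a^-2 b^-1 a^-4) = tr(a^-1 b^-1 a b^-1 a^-2 b^-1 a^-2)*tr(a) - tr(a^-1 b^-1 a b^-1 a^-2 b^-1 a^-1) = x^5*y*z^2 - x^6*z - 2*x^4*y^2*z - x^4*z^3 + x^5*y + x^3*y^3 + 5*x^4*z + 2*x^2*y^2*z + 2*x^2*z^3 - 5*x^3*y - x*y^3 - 3*x*y*z^2 - 5*x^2*z + y^2*z + 5*x*y - z

x^5*y*z^2 - x^6*z - 2*x^4*y^2*z - x^4*z^3 + x^5*y + x^3*y^3 + 5*x^4*z + 2*x^2*y^2*z + 2*x^2*z^3 - 5*x^3*y - x*y^3 - 3*x*y*z^2 - 5*x^2*z + y^2*z + 5*x*y - z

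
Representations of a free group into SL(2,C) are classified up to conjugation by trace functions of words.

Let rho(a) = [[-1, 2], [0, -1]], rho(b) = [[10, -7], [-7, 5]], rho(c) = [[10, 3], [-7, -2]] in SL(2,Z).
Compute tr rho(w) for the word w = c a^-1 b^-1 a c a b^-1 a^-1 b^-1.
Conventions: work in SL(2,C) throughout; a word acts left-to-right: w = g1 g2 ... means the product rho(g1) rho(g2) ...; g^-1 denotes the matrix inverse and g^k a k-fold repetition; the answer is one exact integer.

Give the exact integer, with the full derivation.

rho(c) = [[10, 3], [-7, -2]]
... * rho(a^-1) = [[-1, -2], [0, -1]]  ->  [[-10, -23], [7, 16]]
... * rho(b^-1) = [[5, 7], [7, 10]]  ->  [[-211, -300], [147, 209]]
... * rho(a) = [[-1, 2], [0, -1]]  ->  [[211, -122], [-147, 85]]
... * rho(c) = [[10, 3], [-7, -2]]  ->  [[2964, 877], [-2065, -611]]
... * rho(a) = [[-1, 2], [0, -1]]  ->  [[-2964, 5051], [2065, -3519]]
... * rho(b^-1) = [[5, 7], [7, 10]]  ->  [[20537, 29762], [-14308, -20735]]
... * rho(a^-1) = [[-1, -2], [0, -1]]  ->  [[-20537, -70836], [14308, 49351]]
... * rho(b^-1) = [[5, 7], [7, 10]]  ->  [[-598537, -852119], [416997, 593666]]
tr = -598537 + 593666 = -4871

-4871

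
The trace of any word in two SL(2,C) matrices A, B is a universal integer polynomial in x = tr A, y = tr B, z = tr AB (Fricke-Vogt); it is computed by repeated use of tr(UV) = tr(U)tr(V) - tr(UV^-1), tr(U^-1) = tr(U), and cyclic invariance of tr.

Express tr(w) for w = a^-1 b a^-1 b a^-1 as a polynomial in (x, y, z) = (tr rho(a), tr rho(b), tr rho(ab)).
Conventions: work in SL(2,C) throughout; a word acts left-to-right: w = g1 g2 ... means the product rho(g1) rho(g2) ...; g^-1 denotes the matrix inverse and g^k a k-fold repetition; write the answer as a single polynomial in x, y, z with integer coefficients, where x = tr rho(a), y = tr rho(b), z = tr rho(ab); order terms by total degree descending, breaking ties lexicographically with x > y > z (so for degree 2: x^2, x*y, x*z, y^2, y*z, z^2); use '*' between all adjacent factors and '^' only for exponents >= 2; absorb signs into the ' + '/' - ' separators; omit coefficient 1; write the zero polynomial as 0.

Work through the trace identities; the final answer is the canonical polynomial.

and tr(b^2) = tr(b) tr(b) - tr(1) = y^2 - 2
tr(b^2 a) = tr(b) tr(a b) - tr(a) = y*z - x
next, tr(b a^-1 b) = tr(b^2) tr(a) - tr(b^2 a) = x*y^2 - y*z - x
tr(b a b a) = tr(b a) tr(b a) - tr(1)   [split at repeated b] = z^2 - 2
tr(b a^-1 b a) = tr(b a b) tr(a) - tr(b a b a) = x*y*z - x^2 - z^2 + 2
tr(a^-1 b a^-1 b) = tr(b a^-1 b) tr(a) - tr(b a^-1 b a) = x^2*y^2 - 2*x*y*z + z^2 - 2
and tr(a^-1 b a^-1 b a^-1) = tr(a^-1 b a^-1 b) tr(a) - tr(a^-1 b a^-1 b a) = x^3*y^2 - 2*x^2*y*z - x*y^2 + x*z^2 + y*z - x

x^3*y^2 - 2*x^2*y*z - x*y^2 + x*z^2 + y*z - x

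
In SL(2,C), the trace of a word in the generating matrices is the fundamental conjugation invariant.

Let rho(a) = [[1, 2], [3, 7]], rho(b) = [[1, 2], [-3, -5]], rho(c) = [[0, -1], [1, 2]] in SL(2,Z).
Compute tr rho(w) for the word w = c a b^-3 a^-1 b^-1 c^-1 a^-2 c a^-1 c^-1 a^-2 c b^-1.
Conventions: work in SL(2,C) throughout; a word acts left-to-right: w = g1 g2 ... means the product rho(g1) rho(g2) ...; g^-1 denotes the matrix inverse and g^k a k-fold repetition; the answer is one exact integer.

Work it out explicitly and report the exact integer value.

rho(c) = [[0, -1], [1, 2]]
... * rho(a) = [[1, 2], [3, 7]]  ->  [[-3, -7], [7, 16]]
... * rho(b^-1) = [[-5, -2], [3, 1]]  ->  [[-6, -1], [13, 2]]
... * rho(b^-1) = [[-5, -2], [3, 1]]  ->  [[27, 11], [-59, -24]]
... * rho(b^-1) = [[-5, -2], [3, 1]]  ->  [[-102, -43], [223, 94]]
... * rho(a^-1) = [[7, -2], [-3, 1]]  ->  [[-585, 161], [1279, -352]]
... * rho(b^-1) = [[-5, -2], [3, 1]]  ->  [[3408, 1331], [-7451, -2910]]
... * rho(c^-1) = [[2, 1], [-1, 0]]  ->  [[5485, 3408], [-11992, -7451]]
... * rho(a^-1) = [[7, -2], [-3, 1]]  ->  [[28171, -7562], [-61591, 16533]]
... * rho(a^-1) = [[7, -2], [-3, 1]]  ->  [[219883, -63904], [-480736, 139715]]
... * rho(c) = [[0, -1], [1, 2]]  ->  [[-63904, -347691], [139715, 760166]]
... * rho(a^-1) = [[7, -2], [-3, 1]]  ->  [[595745, -219883], [-1302493, 480736]]
... * rho(c^-1) = [[2, 1], [-1, 0]]  ->  [[1411373, 595745], [-3085722, -1302493]]
... * rho(a^-1) = [[7, -2], [-3, 1]]  ->  [[8092376, -2227001], [-17692575, 4868951]]
... * rho(a^-1) = [[7, -2], [-3, 1]]  ->  [[63327635, -18411753], [-138454878, 40254101]]
... * rho(c) = [[0, -1], [1, 2]]  ->  [[-18411753, -100151141], [40254101, 218963080]]
... * rho(b^-1) = [[-5, -2], [3, 1]]  ->  [[-208394658, -63327635], [455618735, 138454878]]
tr = -208394658 + 138454878 = -69939780

-69939780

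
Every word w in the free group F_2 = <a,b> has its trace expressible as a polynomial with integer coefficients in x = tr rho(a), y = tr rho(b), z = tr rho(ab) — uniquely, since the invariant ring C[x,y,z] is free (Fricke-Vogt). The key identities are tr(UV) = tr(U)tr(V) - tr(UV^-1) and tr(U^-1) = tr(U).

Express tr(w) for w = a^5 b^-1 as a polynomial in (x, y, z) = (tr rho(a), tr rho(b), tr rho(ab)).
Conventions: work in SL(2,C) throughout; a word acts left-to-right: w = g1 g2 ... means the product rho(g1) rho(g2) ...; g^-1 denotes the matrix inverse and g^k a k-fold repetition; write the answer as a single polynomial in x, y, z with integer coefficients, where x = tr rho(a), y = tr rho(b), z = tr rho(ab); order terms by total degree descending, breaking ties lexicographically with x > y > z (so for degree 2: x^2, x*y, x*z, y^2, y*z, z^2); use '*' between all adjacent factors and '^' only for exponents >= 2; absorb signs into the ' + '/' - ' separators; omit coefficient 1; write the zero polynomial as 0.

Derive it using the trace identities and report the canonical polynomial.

x^5*y - x^4*z - 4*x^3*y + 3*x^2*z + 3*x*y - z

tr(a^2) = tr(a)*tr(a) - tr(1) = x^2 - 2
tr(a^3) = tr(a)*tr(a^2) - tr(a) = x^3 - 3*x
tr(a^4) = tr(a)*tr(a^3) - tr(a^2) = x^4 - 4*x^2 + 2
apply: tr(a^5) = tr(a)*tr(a^4) - tr(a^3) = x^5 - 5*x^3 + 5*x
use: tr(b a^2) = tr(a)*tr(b a) - tr(b) = x*z - y
use: tr(b a^3) = tr(a)*tr(b a^2) - tr(b a) = x^2*z - x*y - z
apply: tr(b a^4) = tr(a)*tr(b a^3) - tr(b a^2) = x^3*z - x^2*y - 2*x*z + y
apply: tr(a^5 b) = tr(a)*tr(b a^4) - tr(b a^3) = x^4*z - x^3*y - 3*x^2*z + 2*x*y + z
apply: tr(a^5 b^-1) = tr(a^5)*tr(b) - tr(a^5 b) = x^5*y - x^4*z - 4*x^3*y + 3*x^2*z + 3*x*y - z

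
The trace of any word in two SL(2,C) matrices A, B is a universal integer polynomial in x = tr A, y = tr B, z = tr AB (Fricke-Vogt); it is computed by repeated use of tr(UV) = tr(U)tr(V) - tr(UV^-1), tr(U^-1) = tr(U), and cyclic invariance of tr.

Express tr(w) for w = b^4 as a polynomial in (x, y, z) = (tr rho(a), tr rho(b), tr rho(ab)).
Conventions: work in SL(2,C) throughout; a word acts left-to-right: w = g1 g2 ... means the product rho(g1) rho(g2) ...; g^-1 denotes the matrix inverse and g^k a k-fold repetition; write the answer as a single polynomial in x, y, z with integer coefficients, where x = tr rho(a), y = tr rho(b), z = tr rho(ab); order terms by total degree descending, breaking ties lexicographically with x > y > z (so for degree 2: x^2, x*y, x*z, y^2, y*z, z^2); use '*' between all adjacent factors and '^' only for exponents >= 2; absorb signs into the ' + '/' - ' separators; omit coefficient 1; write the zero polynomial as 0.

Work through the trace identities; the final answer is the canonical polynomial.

y^4 - 4*y^2 + 2

reduce: tr(b^2) = tr(b) * tr(b) - tr(1)  (reduce the b square) = y^2 - 2
tr(b^3) = tr(b) * tr(b^2) - tr(b)  (reduce the b square) = y^3 - 3*y
so tr(b^4) = tr(b) * tr(b^3) - tr(b^2)  (reduce the b square) = y^4 - 4*y^2 + 2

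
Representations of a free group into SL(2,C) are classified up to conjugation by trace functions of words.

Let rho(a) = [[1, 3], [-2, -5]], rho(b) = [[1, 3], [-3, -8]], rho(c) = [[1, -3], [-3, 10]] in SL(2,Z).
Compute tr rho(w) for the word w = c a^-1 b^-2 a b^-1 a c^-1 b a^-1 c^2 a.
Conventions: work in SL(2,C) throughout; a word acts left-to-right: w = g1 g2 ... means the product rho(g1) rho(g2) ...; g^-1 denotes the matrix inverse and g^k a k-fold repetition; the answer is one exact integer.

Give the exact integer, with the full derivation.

rho(c) = [[1, -3], [-3, 10]]
... * rho(a^-1) = [[-5, -3], [2, 1]]  ->  [[-11, -6], [35, 19]]
... * rho(b^-1) = [[-8, -3], [3, 1]]  ->  [[70, 27], [-223, -86]]
... * rho(b^-1) = [[-8, -3], [3, 1]]  ->  [[-479, -183], [1526, 583]]
... * rho(a) = [[1, 3], [-2, -5]]  ->  [[-113, -522], [360, 1663]]
... * rho(b^-1) = [[-8, -3], [3, 1]]  ->  [[-662, -183], [2109, 583]]
... * rho(a) = [[1, 3], [-2, -5]]  ->  [[-296, -1071], [943, 3412]]
... * rho(c^-1) = [[10, 3], [3, 1]]  ->  [[-6173, -1959], [19666, 6241]]
... * rho(b) = [[1, 3], [-3, -8]]  ->  [[-296, -2847], [943, 9070]]
... * rho(a^-1) = [[-5, -3], [2, 1]]  ->  [[-4214, -1959], [13425, 6241]]
... * rho(c) = [[1, -3], [-3, 10]]  ->  [[1663, -6948], [-5298, 22135]]
... * rho(c) = [[1, -3], [-3, 10]]  ->  [[22507, -74469], [-71703, 237244]]
... * rho(a) = [[1, 3], [-2, -5]]  ->  [[171445, 439866], [-546191, -1401329]]
tr = 171445 + -1401329 = -1229884

-1229884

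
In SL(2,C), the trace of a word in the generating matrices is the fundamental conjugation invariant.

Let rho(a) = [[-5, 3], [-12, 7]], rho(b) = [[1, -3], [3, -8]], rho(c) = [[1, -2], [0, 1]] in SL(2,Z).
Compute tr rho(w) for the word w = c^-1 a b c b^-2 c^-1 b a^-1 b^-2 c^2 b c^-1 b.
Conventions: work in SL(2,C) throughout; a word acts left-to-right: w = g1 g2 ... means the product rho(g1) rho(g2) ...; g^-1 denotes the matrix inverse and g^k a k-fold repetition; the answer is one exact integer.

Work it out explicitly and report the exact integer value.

3501830

rho(c^-1) = [[1, 2], [0, 1]]
... * rho(a) = [[-5, 3], [-12, 7]]  ->  [[-29, 17], [-12, 7]]
... * rho(b) = [[1, -3], [3, -8]]  ->  [[22, -49], [9, -20]]
... * rho(c) = [[1, -2], [0, 1]]  ->  [[22, -93], [9, -38]]
... * rho(b^-1) = [[-8, 3], [-3, 1]]  ->  [[103, -27], [42, -11]]
... * rho(b^-1) = [[-8, 3], [-3, 1]]  ->  [[-743, 282], [-303, 115]]
... * rho(c^-1) = [[1, 2], [0, 1]]  ->  [[-743, -1204], [-303, -491]]
... * rho(b) = [[1, -3], [3, -8]]  ->  [[-4355, 11861], [-1776, 4837]]
... * rho(a^-1) = [[7, -3], [12, -5]]  ->  [[111847, -46240], [45612, -18857]]
... * rho(b^-1) = [[-8, 3], [-3, 1]]  ->  [[-756056, 289301], [-308325, 117979]]
... * rho(b^-1) = [[-8, 3], [-3, 1]]  ->  [[5180545, -1978867], [2112663, -806996]]
... * rho(c) = [[1, -2], [0, 1]]  ->  [[5180545, -12339957], [2112663, -5032322]]
... * rho(c) = [[1, -2], [0, 1]]  ->  [[5180545, -22701047], [2112663, -9257648]]
... * rho(b) = [[1, -3], [3, -8]]  ->  [[-62922596, 166066741], [-25660281, 67723195]]
... * rho(c^-1) = [[1, 2], [0, 1]]  ->  [[-62922596, 40221549], [-25660281, 16402633]]
... * rho(b) = [[1, -3], [3, -8]]  ->  [[57742051, -133004604], [23547618, -54240221]]
tr = 57742051 + -54240221 = 3501830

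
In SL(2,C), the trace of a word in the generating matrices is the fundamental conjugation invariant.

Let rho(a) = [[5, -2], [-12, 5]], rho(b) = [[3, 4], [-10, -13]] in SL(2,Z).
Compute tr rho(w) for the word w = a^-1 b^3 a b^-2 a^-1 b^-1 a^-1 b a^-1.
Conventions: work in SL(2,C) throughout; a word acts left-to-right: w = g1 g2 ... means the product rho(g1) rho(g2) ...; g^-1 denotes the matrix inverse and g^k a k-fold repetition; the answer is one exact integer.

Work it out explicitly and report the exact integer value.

rho(a^-1) = [[5, 2], [12, 5]]
... * rho(b) = [[3, 4], [-10, -13]]  ->  [[-5, -6], [-14, -17]]
... * rho(b) = [[3, 4], [-10, -13]]  ->  [[45, 58], [128, 165]]
... * rho(b) = [[3, 4], [-10, -13]]  ->  [[-445, -574], [-1266, -1633]]
... * rho(a) = [[5, -2], [-12, 5]]  ->  [[4663, -1980], [13266, -5633]]
... * rho(b^-1) = [[-13, -4], [10, 3]]  ->  [[-80419, -24592], [-228788, -69963]]
... * rho(b^-1) = [[-13, -4], [10, 3]]  ->  [[799527, 247900], [2274614, 705263]]
... * rho(a^-1) = [[5, 2], [12, 5]]  ->  [[6972435, 2838554], [19836226, 8075543]]
... * rho(b^-1) = [[-13, -4], [10, 3]]  ->  [[-62256115, -19374078], [-177115508, -55118275]]
... * rho(a^-1) = [[5, 2], [12, 5]]  ->  [[-543769511, -221382620], [-1546996840, -629822391]]
... * rho(b) = [[3, 4], [-10, -13]]  ->  [[582517667, 702896016], [1657233390, 1999703723]]
... * rho(a^-1) = [[5, 2], [12, 5]]  ->  [[11347340527, 4679515414], [32282611626, 13312985395]]
tr = 11347340527 + 13312985395 = 24660325922

24660325922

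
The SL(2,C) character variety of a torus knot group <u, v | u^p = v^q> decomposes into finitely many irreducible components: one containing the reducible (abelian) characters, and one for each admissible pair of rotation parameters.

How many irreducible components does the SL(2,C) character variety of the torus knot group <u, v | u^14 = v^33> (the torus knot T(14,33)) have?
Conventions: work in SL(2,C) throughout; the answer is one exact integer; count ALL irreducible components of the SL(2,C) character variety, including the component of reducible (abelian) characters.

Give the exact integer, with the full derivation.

Gamma = < u, v | u^14 = v^33 > (torus knot T(14,33)); the central element u^14 = v^33 acts as +I or -I in any irreducible SL(2,C) representation.
This locks tr(u) to 2*cos(pi*alpha/14), alpha in 1..13, and tr(v) to 2*cos(pi*beta/33), beta in 1..32, on each component of irreducible characters.
Consistency of u^14 = (-1)^alpha I with v^33 = (-1)^beta I forces alpha = beta (mod 2).
Counting: 7 odd alphas x 16 odd betas + 6 even alphas x 16 even betas = 112 + 96 = 208.
components with irreducible characters: 208; plus the single component of reducible (abelian) characters: total 209.

209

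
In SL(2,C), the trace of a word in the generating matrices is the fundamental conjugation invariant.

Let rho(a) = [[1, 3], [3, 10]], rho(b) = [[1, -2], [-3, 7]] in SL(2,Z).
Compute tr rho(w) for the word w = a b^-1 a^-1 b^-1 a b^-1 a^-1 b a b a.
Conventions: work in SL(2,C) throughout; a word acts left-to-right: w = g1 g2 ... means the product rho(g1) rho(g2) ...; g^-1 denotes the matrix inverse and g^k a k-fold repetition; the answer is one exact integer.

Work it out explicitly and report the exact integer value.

-1659252328

rho(a) = [[1, 3], [3, 10]]
... * rho(b^-1) = [[7, 2], [3, 1]]  ->  [[16, 5], [51, 16]]
... * rho(a^-1) = [[10, -3], [-3, 1]]  ->  [[145, -43], [462, -137]]
... * rho(b^-1) = [[7, 2], [3, 1]]  ->  [[886, 247], [2823, 787]]
... * rho(a) = [[1, 3], [3, 10]]  ->  [[1627, 5128], [5184, 16339]]
... * rho(b^-1) = [[7, 2], [3, 1]]  ->  [[26773, 8382], [85305, 26707]]
... * rho(a^-1) = [[10, -3], [-3, 1]]  ->  [[242584, -71937], [772929, -229208]]
... * rho(b) = [[1, -2], [-3, 7]]  ->  [[458395, -988727], [1460553, -3150314]]
... * rho(a) = [[1, 3], [3, 10]]  ->  [[-2507786, -8512085], [-7990389, -27121481]]
... * rho(b) = [[1, -2], [-3, 7]]  ->  [[23028469, -54569023], [73374054, -173869589]]
... * rho(a) = [[1, 3], [3, 10]]  ->  [[-140678600, -476604823], [-448234713, -1518573728]]
tr = -140678600 + -1518573728 = -1659252328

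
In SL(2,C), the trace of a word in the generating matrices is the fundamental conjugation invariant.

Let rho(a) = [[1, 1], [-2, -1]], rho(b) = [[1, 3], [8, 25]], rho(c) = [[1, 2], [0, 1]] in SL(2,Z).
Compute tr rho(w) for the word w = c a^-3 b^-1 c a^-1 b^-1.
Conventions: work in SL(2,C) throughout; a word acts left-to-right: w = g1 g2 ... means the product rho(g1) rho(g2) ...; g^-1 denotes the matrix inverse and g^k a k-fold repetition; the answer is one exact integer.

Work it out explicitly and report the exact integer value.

-3842

rho(c) = [[1, 2], [0, 1]]
... * rho(a^-1) = [[-1, -1], [2, 1]]  ->  [[3, 1], [2, 1]]
... * rho(a^-1) = [[-1, -1], [2, 1]]  ->  [[-1, -2], [0, -1]]
... * rho(a^-1) = [[-1, -1], [2, 1]]  ->  [[-3, -1], [-2, -1]]
... * rho(b^-1) = [[25, -3], [-8, 1]]  ->  [[-67, 8], [-42, 5]]
... * rho(c) = [[1, 2], [0, 1]]  ->  [[-67, -126], [-42, -79]]
... * rho(a^-1) = [[-1, -1], [2, 1]]  ->  [[-185, -59], [-116, -37]]
... * rho(b^-1) = [[25, -3], [-8, 1]]  ->  [[-4153, 496], [-2604, 311]]
tr = -4153 + 311 = -3842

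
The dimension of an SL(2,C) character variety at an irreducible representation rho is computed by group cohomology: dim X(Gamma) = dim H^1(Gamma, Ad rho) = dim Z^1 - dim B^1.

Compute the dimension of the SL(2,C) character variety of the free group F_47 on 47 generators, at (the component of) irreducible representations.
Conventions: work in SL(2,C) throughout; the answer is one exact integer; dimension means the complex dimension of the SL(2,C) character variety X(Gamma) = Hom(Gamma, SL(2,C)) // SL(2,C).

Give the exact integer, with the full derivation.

Gamma = F_47 has 47 generators and no relators.
Z^1(Gamma, Ad rho) = (sl_2)^47: a cocycle is a free choice of one sl_2 vector per generator, so dim Z^1 = 3*47 = 141.
Irreducibility makes the coboundary map sl_2 -> Z^1 injective (trivial centralizer), so dim B^1 = 3.
dim X = dim H^1 = dim Z^1 - dim B^1 = 141 - 3 = 138.

138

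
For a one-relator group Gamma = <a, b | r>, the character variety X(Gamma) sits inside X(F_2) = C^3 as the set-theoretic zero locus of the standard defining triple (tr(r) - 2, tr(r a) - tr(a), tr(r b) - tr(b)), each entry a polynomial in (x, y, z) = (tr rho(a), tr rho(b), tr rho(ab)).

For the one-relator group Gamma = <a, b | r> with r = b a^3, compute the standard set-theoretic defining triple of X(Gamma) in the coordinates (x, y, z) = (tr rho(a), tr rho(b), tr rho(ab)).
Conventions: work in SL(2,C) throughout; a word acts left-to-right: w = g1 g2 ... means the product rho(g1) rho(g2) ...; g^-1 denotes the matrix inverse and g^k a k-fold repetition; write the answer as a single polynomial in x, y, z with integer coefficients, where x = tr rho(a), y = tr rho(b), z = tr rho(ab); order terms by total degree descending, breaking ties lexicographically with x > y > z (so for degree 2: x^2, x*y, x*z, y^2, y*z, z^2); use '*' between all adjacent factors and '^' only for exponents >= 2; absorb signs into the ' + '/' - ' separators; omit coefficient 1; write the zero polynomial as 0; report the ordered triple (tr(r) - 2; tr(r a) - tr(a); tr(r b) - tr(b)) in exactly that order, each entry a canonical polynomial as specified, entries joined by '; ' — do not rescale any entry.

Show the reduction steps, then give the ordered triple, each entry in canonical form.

x^2*z - x*y - z - 2; x^3*z - x^2*y - 2*x*z - x + y; x^2*y*z - x^3 - x*y^2 - y*z + 3*x - y

use: tr(a b a) = tr(a) tr(b a) - tr(b)  (reduce the a square) = x*z - y
use: tr(b a^3) = tr(a) tr(a b a) - tr(a b)  (reduce the a square) = x^2*z - x*y - z
apply: tr(b a^4) = tr(a) tr(a^2 b a) - tr(a^2 b) = x^3*z - x^2*y - 2*x*z + y
apply: tr(a^2) = tr(a) tr(a) - tr(1) = x^2 - 2
apply: tr(b^2 a^2) = tr(b) tr(a^2 b) - tr(a^2) = x*y*z - x^2 - y^2 + 2
use: tr(b^2 a) = tr(b) tr(a b) - tr(a) = y*z - x
tr(b a^3 b) = tr(a) tr(b^2 a^2) - tr(b^2 a) = x^2*y*z - x^3 - x*y^2 - y*z + 3*x
assemble the triple (tr(r) - 2; tr(r a) - x; tr(r b) - y)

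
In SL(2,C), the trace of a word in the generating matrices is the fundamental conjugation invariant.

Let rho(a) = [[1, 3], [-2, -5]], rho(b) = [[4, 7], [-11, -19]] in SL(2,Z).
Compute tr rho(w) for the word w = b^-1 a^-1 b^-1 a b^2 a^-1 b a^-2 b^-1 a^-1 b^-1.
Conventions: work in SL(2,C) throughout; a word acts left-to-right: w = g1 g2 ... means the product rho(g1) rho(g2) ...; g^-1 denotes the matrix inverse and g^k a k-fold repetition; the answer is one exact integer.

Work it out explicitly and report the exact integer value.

3458663953

rho(b^-1) = [[-19, -7], [11, 4]]
... * rho(a^-1) = [[-5, -3], [2, 1]]  ->  [[81, 50], [-47, -29]]
... * rho(b^-1) = [[-19, -7], [11, 4]]  ->  [[-989, -367], [574, 213]]
... * rho(a) = [[1, 3], [-2, -5]]  ->  [[-255, -1132], [148, 657]]
... * rho(b) = [[4, 7], [-11, -19]]  ->  [[11432, 19723], [-6635, -11447]]
... * rho(b) = [[4, 7], [-11, -19]]  ->  [[-171225, -294713], [99377, 171048]]
... * rho(a^-1) = [[-5, -3], [2, 1]]  ->  [[266699, 218962], [-154789, -127083]]
... * rho(b) = [[4, 7], [-11, -19]]  ->  [[-1341786, -2293385], [778757, 1331054]]
... * rho(a^-1) = [[-5, -3], [2, 1]]  ->  [[2122160, 1731973], [-1231677, -1005217]]
... * rho(a^-1) = [[-5, -3], [2, 1]]  ->  [[-7146854, -4634507], [4147951, 2689814]]
... * rho(b^-1) = [[-19, -7], [11, 4]]  ->  [[84810649, 31489950], [-49223115, -18276401]]
... * rho(a^-1) = [[-5, -3], [2, 1]]  ->  [[-361073345, -222941997], [209562773, 129392944]]
... * rho(b^-1) = [[-19, -7], [11, 4]]  ->  [[4408031588, 1635745427], [-2558370303, -949367635]]
tr = 4408031588 + -949367635 = 3458663953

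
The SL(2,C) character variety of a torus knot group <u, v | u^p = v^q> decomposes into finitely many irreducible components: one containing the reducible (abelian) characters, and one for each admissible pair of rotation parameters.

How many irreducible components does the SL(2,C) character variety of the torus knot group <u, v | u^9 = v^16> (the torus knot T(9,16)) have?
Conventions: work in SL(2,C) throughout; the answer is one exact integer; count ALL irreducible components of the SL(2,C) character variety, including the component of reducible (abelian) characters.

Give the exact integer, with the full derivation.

For T(9,16): irreducibility forces the central element u^9 = v^16 to one of +I, -I.
So on each irreducible component the traces are pinned: tr(u) = 2*cos(pi*alpha/9) with 1 <= alpha <= 8, tr(v) = 2*cos(pi*beta/16) with 1 <= beta <= 15.
u^9 = (-1)^alpha I and v^16 = (-1)^beta I must agree, so alpha and beta have equal parity.
Enumerate parity-matched pairs: 4*8 odd-odd plus 4*7 even-even gives 60.
components with irreducible characters: 60; plus the single component of reducible (abelian) characters: total 61.

61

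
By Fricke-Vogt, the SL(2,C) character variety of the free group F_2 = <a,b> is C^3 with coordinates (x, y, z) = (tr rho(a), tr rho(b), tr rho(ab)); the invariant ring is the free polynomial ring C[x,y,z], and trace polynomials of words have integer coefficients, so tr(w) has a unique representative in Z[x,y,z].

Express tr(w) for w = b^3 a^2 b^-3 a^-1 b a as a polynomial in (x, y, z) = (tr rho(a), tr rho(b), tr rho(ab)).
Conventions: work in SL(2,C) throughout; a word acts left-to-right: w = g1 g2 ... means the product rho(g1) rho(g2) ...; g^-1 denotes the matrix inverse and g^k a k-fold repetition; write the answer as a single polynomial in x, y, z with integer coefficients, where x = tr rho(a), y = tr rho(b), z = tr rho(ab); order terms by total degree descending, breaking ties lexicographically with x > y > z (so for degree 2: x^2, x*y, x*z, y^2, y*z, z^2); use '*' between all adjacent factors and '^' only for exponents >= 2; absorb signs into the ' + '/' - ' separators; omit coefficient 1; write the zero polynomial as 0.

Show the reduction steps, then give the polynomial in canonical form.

tr(a b a b) = tr(a b)*tr(a b) - tr(1)   [split at repeated a] = z^2 - 2
tr(a b a) = tr(a)*tr(b a) - tr(b) = x*z - y
tr(b a b a b) = tr(b)*tr(a b a b) - tr(a b a) = y*z^2 - x*z - y
tr(b a b^3 a) = tr(b)*tr(b a b a b) - tr(b a b a) = y^2*z^2 - x*y*z - y^2 - z^2 + 2
tr(b a b) = tr(b)*tr(a b) - tr(a) = y*z - x
reduce: tr(a^2 b a b) = tr(a)*tr(b a b a) - tr(b a b) = x*z^2 - y*z - x
tr(a^2 b a) = tr(a)*tr(a b a) - tr(a b) = x^2*z - x*y - z
reduce: tr(a b^2 a^2 b) = tr(b)*tr(a^2 b a b) - tr(a^2 b a) = x*y*z^2 - x^2*z - y^2*z + z
tr(a^2) = tr(a)*tr(a) - tr(1) = x^2 - 2
so tr(a b^2 a) = tr(b)*tr(a^2 b) - tr(a^2) = x*y*z - x^2 - y^2 + 2
tr(a b^2 a^2) = tr(a)*tr(a b^2 a) - tr(a b^2) = x^2*y*z - x^3 - x*y^2 - y*z + 3*x
so tr(a^2 b^2 a b^2) = tr(b)*tr(a b^2 a^2 b) - tr(a b^2 a^2) = x*y^2*z^2 - 2*x^2*y*z - y^3*z + x^3 + x*y^2 + 2*y*z - 3*x
reduce: tr(b^2 a b) = tr(b)*tr(b a b) - tr(b a) = y^2*z - x*y - z
tr(a^2 b^2 a b) = tr(a)*tr(b^2 a b a) - tr(b^2 a b) = x*y*z^2 - x^2*z - y^2*z + z
so tr(b a b^3 a^2 b) = tr(b)*tr(a^2 b^2 a b^2) - tr(a^2 b^2 a b) = x*y^3*z^2 - 2*x^2*y^2*z - y^4*z + x^3*y + x*y^3 - x*y*z^2 + x^2*z + 3*y^2*z - 3*x*y - z
tr(b a b a b a) = tr(b a b a)*tr(b a) - tr(a b)   [split at repeated b] = z^3 - 3*z
tr(a^2 b a b a b) = tr(a)*tr(b a b a b a) - tr(b a b a b) = x*z^3 - y*z^2 - 2*x*z + y
tr(a^2 b a b a) = tr(a)*tr(a b a b a) - tr(a b a b) = x^2*z^2 - x*y*z - x^2 - z^2 + 2
reduce: tr(b a^2 b a b a b) = tr(b)*tr(a^2 b a b a b) - tr(a^2 b a b a) = x*y*z^3 - x^2*z^2 - y^2*z^2 - x*y*z + x^2 + y^2 + z^2 - 2
tr(b a b^3 a^2 b a) = tr(b)*tr(b a^2 b a b a b) - tr(b a^2 b a b a) = x*y^2*z^3 - x^2*y*z^2 - y^3*z^2 - x*y^2*z - x*z^3 + x^2*y + y^3 + 2*y*z^2 + 2*x*z - 3*y
so tr(a^-1 b a b^3 a^2 b) = tr(b a b^3 a^2 b)*tr(a) - tr(b a b^3 a^2 b a) = x^2*y^3*z^2 - 2*x^3*y^2*z - x*y^4*z - x*y^2*z^3 + x^4*y + x^2*y^3 + y^3*z^2 + x^3*z + 4*x*y^2*z + x*z^3 - 4*x^2*y - y^3 - 2*y*z^2 - 3*x*z + 3*y
tr(b^-1 a^-1 b a b^3 a^2) = tr(a^-1 b a b^3 a^2)*tr(b) - tr(a^-1 b a b^3 a^2 b) = -x^2*y^3*z^2 + 2*x^3*y^2*z + x*y^4*z + x*y^2*z^3 - x^4*y - x^2*y^3 - x^3*z - 5*x*y^2*z - x*z^3 + 4*x^2*y + y*z^2 + 3*x*z - y
so tr(b^-2 a^-1 b a b^3 a^2) = tr(b^-1 a^-1 b a b^3 a^2)*tr(b) - tr(b^-1 a^-1 b a b^3 a^2 b) = -x^2*y^4*z^2 + 2*x^3*y^3*z + x*y^5*z + x*y^3*z^3 - x^4*y^2 - x^2*y^4 - x^3*y*z - 5*x*y^3*z - x*y*z^3 + 4*x^2*y^2 + 4*x*y*z + z^2 - 2
tr(b^3 a^2 b^-3 a^-1 b a) = tr(b^-2 a^-1 b a b^3 a^2)*tr(b) - tr(b^-2 a^-1 b a b^3 a^2 b) = -x^2*y^5*z^2 + 2*x^3*y^4*z + x*y^6*z + x*y^4*z^3 - x^4*y^3 - x^2*y^5 + x^2*y^3*z^2 - 3*x^3*y^2*z - 6*x*y^4*z - 2*x*y^2*z^3 + x^4*y + 5*x^2*y^3 + x^3*z + 9*x*y^2*z + x*z^3 - 4*x^2*y - 3*x*z - y

-x^2*y^5*z^2 + 2*x^3*y^4*z + x*y^6*z + x*y^4*z^3 - x^4*y^3 - x^2*y^5 + x^2*y^3*z^2 - 3*x^3*y^2*z - 6*x*y^4*z - 2*x*y^2*z^3 + x^4*y + 5*x^2*y^3 + x^3*z + 9*x*y^2*z + x*z^3 - 4*x^2*y - 3*x*z - y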